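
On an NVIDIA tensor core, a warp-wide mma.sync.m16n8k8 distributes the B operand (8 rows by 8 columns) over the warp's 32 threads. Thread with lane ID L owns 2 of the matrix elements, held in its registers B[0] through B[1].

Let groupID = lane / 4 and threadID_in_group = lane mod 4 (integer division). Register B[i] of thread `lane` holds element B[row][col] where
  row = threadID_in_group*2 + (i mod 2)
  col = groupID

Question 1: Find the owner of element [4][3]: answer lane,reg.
c=3→G=3  r=4→T=2,p=0
L=3*4+2=14  i=0=0

14,0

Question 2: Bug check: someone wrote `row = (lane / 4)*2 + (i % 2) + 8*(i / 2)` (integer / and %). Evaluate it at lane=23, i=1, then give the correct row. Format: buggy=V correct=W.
buggy=11 correct=7

`(lane / 4)*2 + (i % 2) + 8*(i / 2)`[23,1]→11
lane 23: G=5 (23/4), T=3 (23%4)
i=1: r=3*2+1=7, c=G=5
row: 11 vs 7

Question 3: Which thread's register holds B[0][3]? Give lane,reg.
c: 3->gid=3  r: 0->tid=0,i&1=0
L=3*4+0=12  i=0=0

12,0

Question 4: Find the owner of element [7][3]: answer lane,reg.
c:3=>grp=3  r:7=>tig=3,lo=1
L=3*4+3=15  i=1=1

15,1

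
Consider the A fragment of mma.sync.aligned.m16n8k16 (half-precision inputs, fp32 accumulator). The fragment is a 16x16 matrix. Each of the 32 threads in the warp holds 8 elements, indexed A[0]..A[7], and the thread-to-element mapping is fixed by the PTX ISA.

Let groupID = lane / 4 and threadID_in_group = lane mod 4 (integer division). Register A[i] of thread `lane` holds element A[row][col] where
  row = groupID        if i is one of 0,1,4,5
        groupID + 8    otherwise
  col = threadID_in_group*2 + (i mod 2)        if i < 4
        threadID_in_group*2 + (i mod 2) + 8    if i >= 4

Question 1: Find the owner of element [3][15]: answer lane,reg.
15,5

r:3=>grp=3,rB=0  c:15=>cB=1,tig=3,lo=1
L=3*4+3=15  i=1*4+0*2+1=5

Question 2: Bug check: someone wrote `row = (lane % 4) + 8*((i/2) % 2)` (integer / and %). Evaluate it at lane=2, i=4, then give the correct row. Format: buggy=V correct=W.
buggy=2 correct=0

`(lane % 4) + 8*((i/2) % 2)`[2,4]->2
lane 2: g=0 (2/4), t=2 (2%4)
i=4: r=0+0=0, c=2*2+0+8=12
row: 2 vs 0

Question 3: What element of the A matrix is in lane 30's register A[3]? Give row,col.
15,5

L=30->gid=30>>2=7, tid=30&3=2
[3]->row 7+8=15  col 2·2+1+0=5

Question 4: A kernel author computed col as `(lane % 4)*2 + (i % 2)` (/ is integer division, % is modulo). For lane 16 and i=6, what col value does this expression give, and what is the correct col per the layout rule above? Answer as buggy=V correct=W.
`(lane % 4)*2 + (i % 2)`[16,6]->0
16: gid=4,tid=0
[6] (4+8,0*2+0+8) = (12,8)
col: 0 vs 8

buggy=0 correct=8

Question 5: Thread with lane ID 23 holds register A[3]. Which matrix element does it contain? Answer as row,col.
L=23->g=23>>2=5, t=23&3=3
[3]->row 5+8=13  col 3·2+1+0=7

13,7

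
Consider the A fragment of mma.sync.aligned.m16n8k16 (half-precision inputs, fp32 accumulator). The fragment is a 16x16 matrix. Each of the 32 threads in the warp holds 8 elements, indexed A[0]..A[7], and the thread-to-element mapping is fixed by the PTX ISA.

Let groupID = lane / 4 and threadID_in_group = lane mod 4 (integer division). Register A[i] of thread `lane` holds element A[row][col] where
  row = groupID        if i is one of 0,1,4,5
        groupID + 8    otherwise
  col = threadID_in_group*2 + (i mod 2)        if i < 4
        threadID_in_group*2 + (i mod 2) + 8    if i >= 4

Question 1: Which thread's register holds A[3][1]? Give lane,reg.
12,1

r=3⇒gr=3,Rb=0  c=1⇒Cb=0,th=0,odd=1
L=3*4+0=12  i=0*4+0*2+1=1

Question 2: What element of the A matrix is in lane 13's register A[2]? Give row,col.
lane 13: g=3 (13/4), t=1 (13%4)
i=2: r=3+8=11, c=1*2+0+0=2

11,2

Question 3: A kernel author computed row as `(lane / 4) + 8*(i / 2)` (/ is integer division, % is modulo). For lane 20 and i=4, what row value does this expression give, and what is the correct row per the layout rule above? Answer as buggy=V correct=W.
buggy=21 correct=5

`(lane / 4) + 8*(i / 2)`[20,4]->21
20: gid=5,tid=0
[4] (5+0,0*2+0+8) = (5,8)
row: 21 vs 5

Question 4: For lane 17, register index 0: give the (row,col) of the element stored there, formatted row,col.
L=17⇒gr=17>>2=4, th=17&3=1
[0]⇒row 4+0=4  col 1·2+0+0=2

4,2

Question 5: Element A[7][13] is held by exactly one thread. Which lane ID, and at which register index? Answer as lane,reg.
r=7⇒gr=7,Rb=0  c=13⇒Cb=1,th=2,odd=1
L=7*4+2=30  i=1*4+0*2+1=5

30,5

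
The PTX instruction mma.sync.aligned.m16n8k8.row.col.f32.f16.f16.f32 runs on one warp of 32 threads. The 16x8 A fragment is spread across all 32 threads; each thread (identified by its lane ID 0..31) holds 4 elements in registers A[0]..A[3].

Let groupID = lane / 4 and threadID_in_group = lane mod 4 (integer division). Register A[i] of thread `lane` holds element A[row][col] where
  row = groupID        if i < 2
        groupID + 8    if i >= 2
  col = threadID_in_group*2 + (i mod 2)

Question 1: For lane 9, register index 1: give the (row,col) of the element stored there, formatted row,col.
2,3

L=9->gid=9>>2=2, tid=9&3=1
[1]->row 2+0=2  col 1·2+1=3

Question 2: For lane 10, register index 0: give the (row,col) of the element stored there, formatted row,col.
2,4

lane 10->10/4=2, 10 mod 4=2
i=0  r:2+0->2  c:2·2+0->4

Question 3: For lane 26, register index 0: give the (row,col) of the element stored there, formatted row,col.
L=26->gid=26>>2=6, tid=26&3=2
[0]->row 6+0=6  col 2·2+0=4

6,4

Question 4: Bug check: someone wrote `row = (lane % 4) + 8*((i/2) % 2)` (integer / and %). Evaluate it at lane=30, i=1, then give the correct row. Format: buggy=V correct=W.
buggy=2 correct=7

`(lane % 4) + 8*((i/2) % 2)`[30,1]->2
lane 30->30/4=7, 30 mod 4=2
i=1  r:7+0->7  c:2·2+1->5
row: 2 vs 7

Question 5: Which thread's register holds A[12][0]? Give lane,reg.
r:12=>grp=4,rB=1  c:0=>tig=0,lo=0
L=4*4+0=16  i=1*2+0=2

16,2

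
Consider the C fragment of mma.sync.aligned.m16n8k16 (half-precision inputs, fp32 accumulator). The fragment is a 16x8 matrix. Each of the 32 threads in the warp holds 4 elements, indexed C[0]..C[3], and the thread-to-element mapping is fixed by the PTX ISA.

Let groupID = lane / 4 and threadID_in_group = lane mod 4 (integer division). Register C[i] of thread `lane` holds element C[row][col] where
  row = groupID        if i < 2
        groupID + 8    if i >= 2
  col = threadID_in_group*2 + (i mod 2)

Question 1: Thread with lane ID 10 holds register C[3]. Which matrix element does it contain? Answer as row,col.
10: gr=2,th=2
[3] (2+8,2*2+1) = (10,5)

10,5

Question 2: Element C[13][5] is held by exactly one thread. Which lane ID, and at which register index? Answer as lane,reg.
22,3

r=13⇒gr=5,Rb=1  c=5⇒th=2,odd=1
L=5*4+2=22  i=1*2+1=3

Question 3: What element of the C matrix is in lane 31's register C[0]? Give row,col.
7,6

L=31->g=31>>2=7, t=31&3=3
[0]->row 7+0=7  col 3·2+0=6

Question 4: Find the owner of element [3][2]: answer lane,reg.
r:3=>grp=3,rB=0  c:2=>tig=1,lo=0
L=3*4+1=13  i=0*2+0=0

13,0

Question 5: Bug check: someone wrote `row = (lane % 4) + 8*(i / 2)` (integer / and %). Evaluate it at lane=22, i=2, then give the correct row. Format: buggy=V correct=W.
buggy=10 correct=13

`(lane % 4) + 8*(i / 2)`[22,2]→10
22: G=5,T=2
[2] (5+8,2*2+0) = (13,4)
row: 10 vs 13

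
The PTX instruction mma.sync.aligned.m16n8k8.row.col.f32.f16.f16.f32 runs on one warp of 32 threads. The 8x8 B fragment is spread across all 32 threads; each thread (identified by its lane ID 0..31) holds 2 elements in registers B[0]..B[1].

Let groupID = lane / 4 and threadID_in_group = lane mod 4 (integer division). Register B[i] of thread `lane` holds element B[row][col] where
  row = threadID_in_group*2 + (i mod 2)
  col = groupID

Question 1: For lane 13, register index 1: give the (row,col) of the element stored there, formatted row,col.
3,3

13: grp=3,tig=1
[1] (1*2+1,3) = (3,3)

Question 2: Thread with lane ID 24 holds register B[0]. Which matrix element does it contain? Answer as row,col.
lane 24→24/4=6, 24 mod 4=0
i=0  r:2·0+0→0  c:6

0,6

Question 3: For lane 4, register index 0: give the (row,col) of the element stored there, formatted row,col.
0,1

lane 4: gr=1 (4/4), th=0 (4%4)
i=0: r=0*2+0=0, c=gr=1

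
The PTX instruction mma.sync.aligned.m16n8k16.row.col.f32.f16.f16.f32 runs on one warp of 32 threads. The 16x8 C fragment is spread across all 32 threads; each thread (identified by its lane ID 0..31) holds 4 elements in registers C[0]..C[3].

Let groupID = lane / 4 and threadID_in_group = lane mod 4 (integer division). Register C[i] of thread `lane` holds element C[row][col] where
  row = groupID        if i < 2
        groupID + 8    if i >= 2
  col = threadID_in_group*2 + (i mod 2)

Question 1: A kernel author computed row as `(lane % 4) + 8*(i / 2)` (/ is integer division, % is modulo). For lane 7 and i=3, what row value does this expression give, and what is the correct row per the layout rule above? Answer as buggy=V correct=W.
`(lane % 4) + 8*(i / 2)`[7,3]→11
lane 7→7/4=1, 7 mod 4=3
i=3  r:1+8→9  c:2·3+1→7
row: 11 vs 9

buggy=11 correct=9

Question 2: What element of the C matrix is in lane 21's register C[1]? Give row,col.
5,3

L=21->gid=21>>2=5, tid=21&3=1
[1]->row 5+0=5  col 1·2+1=3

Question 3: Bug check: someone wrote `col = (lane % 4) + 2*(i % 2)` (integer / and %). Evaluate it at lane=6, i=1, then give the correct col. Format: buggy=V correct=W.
`(lane % 4) + 2*(i % 2)`[6,1]⇒4
lane 6⇒6/4=1, 6 mod 4=2
i=1  r:1+0⇒1  c:2·2+1⇒5
col: 4 vs 5

buggy=4 correct=5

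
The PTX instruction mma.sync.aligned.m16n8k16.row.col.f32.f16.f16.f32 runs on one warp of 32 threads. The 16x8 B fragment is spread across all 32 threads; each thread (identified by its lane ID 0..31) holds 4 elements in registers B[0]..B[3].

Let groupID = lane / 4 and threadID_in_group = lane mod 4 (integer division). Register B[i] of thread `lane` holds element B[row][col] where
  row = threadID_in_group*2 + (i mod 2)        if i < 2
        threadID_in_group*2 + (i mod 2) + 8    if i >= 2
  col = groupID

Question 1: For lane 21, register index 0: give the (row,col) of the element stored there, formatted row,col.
2,5

lane 21→21/4=5, 21 mod 4=1
i=0  r:2·1+0+0→2  c:5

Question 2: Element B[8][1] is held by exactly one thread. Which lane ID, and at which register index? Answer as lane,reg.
c=1→G=1  r=8→rhi=1,T=0,p=0
L=1*4+0=4  i=1*2+0=2

4,2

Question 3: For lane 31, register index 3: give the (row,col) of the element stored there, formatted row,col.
lane 31⇒31/4=7, 31 mod 4=3
i=3  r:2·3+1+8⇒15  c:7

15,7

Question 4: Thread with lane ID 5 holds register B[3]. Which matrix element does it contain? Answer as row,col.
lane 5⇒5/4=1, 5 mod 4=1
i=3  r:2·1+1+8⇒11  c:1

11,1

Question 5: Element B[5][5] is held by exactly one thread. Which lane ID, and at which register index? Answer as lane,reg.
22,1

c=5→G=5  r=5→rhi=0,T=2,p=1
L=5*4+2=22  i=0*2+1=1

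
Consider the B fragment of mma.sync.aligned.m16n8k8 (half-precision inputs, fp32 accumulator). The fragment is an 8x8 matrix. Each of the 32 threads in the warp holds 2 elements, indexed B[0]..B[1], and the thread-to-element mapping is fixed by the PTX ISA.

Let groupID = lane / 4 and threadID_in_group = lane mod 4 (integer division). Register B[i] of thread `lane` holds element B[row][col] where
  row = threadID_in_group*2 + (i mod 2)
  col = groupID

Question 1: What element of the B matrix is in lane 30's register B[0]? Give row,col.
4,7

L=30->g=30>>2=7, t=30&3=2
[0]->row 2·2+0=4  col g=7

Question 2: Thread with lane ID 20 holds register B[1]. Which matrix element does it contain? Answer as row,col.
1,5

lane 20->20/4=5, 20 mod 4=0
i=1  r:2·0+1->1  c:5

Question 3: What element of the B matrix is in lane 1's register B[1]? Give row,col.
3,0

L=1=>grp=1>>2=0, tig=1&3=1
[1]=>row 1·2+1=3  col grp=0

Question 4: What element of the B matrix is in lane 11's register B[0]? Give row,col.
6,2

lane 11: gid=2 (11/4), tid=3 (11%4)
i=0: r=3*2+0=6, c=gid=2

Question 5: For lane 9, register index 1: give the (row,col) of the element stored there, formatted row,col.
9: G=2,T=1
[1] (1*2+1,2) = (3,2)

3,2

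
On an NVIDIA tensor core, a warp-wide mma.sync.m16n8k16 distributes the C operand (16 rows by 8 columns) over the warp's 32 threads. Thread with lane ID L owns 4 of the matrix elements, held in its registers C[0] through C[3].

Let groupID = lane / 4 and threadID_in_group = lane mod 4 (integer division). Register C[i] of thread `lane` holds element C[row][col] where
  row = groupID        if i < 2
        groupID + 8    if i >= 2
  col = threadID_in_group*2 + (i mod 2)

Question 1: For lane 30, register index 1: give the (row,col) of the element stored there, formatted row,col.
7,5

L=30⇒gr=30>>2=7, th=30&3=2
[1]⇒row 7+0=7  col 2·2+1=5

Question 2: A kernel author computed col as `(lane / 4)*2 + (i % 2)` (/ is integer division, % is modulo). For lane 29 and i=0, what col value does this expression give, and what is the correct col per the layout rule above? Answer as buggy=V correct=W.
`(lane / 4)*2 + (i % 2)`[29,0]=>14
lane 29: grp=7 (29/4), tig=1 (29%4)
i=0: r=7+0=7, c=1*2+0=2
col: 14 vs 2

buggy=14 correct=2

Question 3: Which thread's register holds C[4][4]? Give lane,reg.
r=4⇒gr=4,Rb=0  c=4⇒th=2,odd=0
L=4*4+2=18  i=0*2+0=0

18,0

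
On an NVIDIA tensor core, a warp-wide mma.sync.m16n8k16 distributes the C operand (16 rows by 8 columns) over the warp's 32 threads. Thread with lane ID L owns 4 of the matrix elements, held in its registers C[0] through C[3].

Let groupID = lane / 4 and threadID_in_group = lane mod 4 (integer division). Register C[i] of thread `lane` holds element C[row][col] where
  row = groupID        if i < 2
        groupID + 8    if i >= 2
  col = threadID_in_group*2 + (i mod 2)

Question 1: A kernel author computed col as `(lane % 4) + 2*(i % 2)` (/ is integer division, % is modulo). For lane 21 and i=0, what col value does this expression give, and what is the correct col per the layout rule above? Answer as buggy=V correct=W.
buggy=1 correct=2

`(lane % 4) + 2*(i % 2)`[21,0]->1
L=21->g=21>>2=5, t=21&3=1
[0]->row 5+0=5  col 1·2+0=2
col: 1 vs 2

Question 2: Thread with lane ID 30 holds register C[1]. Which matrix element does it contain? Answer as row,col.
7,5

lane 30->30/4=7, 30 mod 4=2
i=1  r:7+0->7  c:2·2+1->5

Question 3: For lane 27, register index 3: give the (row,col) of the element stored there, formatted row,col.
14,7

lane 27: g=6 (27/4), t=3 (27%4)
i=3: r=6+8=14, c=3*2+1=7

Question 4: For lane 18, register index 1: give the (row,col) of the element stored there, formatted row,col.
lane 18: gid=4 (18/4), tid=2 (18%4)
i=1: r=4+0=4, c=2*2+1=5

4,5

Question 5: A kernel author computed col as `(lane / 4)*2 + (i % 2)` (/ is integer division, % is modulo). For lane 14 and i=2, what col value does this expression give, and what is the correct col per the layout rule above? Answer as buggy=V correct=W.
buggy=6 correct=4

`(lane / 4)*2 + (i % 2)`[14,2]⇒6
lane 14: gr=3 (14/4), th=2 (14%4)
i=2: r=3+8=11, c=2*2+0=4
col: 6 vs 4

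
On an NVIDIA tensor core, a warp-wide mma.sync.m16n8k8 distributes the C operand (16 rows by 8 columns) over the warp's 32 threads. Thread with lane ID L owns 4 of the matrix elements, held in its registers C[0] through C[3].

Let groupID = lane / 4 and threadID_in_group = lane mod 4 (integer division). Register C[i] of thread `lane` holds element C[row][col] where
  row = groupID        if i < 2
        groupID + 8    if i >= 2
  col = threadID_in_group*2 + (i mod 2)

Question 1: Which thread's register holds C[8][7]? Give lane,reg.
3,3

r=8->g=0,rb=1  c=7->t=3,b0=1
L=0*4+3=3  i=1*2+1=3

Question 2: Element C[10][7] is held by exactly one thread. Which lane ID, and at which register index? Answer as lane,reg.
11,3

r=10→G=2,rhi=1  c=7→T=3,p=1
L=2*4+3=11  i=1*2+1=3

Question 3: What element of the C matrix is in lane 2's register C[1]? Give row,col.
0,5

2: g=0,t=2
[1] (0+0,2*2+1) = (0,5)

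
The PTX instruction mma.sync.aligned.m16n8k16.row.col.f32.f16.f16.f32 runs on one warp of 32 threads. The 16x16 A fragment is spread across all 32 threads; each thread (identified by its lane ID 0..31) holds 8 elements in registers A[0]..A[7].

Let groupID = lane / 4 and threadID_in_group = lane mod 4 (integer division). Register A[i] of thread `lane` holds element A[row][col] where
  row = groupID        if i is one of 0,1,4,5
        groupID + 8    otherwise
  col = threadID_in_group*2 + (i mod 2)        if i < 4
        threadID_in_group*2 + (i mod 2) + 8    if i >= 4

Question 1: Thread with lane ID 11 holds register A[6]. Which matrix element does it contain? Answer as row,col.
10,14

L=11=>grp=11>>2=2, tig=11&3=3
[6]=>row 2+8=10  col 3·2+0+8=14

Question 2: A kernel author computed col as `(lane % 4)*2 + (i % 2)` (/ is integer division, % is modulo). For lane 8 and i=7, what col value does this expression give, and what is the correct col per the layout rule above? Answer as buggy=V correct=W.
buggy=1 correct=9

`(lane % 4)*2 + (i % 2)`[8,7]->1
L=8->gid=8>>2=2, tid=8&3=0
[7]->row 2+8=10  col 0·2+1+8=9
col: 1 vs 9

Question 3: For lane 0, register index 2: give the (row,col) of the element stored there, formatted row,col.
8,0

L=0→G=0>>2=0, T=0&3=0
[2]→row 0+8=8  col 0·2+0+0=0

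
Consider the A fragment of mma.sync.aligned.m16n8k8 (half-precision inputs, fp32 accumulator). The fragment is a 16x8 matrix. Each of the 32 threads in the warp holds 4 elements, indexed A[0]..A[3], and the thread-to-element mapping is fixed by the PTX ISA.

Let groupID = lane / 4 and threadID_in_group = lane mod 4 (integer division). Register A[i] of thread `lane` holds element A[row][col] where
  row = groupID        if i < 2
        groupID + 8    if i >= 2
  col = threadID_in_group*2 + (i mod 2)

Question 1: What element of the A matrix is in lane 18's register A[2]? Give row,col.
12,4

lane 18->18/4=4, 18 mod 4=2
i=2  r:4+8->12  c:2·2+0->4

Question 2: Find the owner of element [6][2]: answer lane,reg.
25,0

r=6⇒gr=6,Rb=0  c=2⇒th=1,odd=0
L=6*4+1=25  i=0*2+0=0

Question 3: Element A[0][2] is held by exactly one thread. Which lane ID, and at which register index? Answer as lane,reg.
r=0⇒gr=0,Rb=0  c=2⇒th=1,odd=0
L=0*4+1=1  i=0*2+0=0

1,0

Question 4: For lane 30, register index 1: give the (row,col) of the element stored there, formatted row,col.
lane 30->30/4=7, 30 mod 4=2
i=1  r:7+0->7  c:2·2+1->5

7,5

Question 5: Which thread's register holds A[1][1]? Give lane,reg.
4,1

r:1=>grp=1,rB=0  c:1=>tig=0,lo=1
L=1*4+0=4  i=0*2+1=1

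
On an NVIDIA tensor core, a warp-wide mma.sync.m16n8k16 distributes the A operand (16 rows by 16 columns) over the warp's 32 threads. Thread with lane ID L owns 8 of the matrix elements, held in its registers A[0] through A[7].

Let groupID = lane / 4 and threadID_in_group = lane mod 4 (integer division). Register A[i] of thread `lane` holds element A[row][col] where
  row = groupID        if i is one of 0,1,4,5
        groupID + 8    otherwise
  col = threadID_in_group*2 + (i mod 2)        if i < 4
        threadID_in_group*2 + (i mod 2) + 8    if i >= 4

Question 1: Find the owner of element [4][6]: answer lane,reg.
19,0

r=4⇒gr=4,Rb=0  c=6⇒Cb=0,th=3,odd=0
L=4*4+3=19  i=0*4+0*2+0=0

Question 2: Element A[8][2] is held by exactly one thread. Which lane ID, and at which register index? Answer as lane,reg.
1,2

r:8=>grp=0,rB=1  c:2=>cB=0,tig=1,lo=0
L=0*4+1=1  i=0*4+1*2+0=2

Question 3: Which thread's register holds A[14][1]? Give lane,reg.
r: 14->gid=6,r8=1  c: 1->c8=0,tid=0,i&1=1
L=6*4+0=24  i=0*4+1*2+1=3

24,3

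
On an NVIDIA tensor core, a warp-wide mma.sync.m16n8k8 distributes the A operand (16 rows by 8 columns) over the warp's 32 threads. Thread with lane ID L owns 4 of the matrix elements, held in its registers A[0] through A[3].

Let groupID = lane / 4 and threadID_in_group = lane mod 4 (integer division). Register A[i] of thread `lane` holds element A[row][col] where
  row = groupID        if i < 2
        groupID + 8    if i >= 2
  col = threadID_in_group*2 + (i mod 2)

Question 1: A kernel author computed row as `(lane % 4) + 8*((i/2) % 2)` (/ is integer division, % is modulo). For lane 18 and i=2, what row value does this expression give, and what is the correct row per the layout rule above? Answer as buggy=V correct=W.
`(lane % 4) + 8*((i/2) % 2)`[18,2]->10
L=18->g=18>>2=4, t=18&3=2
[2]->row 4+8=12  col 2·2+0=4
row: 10 vs 12

buggy=10 correct=12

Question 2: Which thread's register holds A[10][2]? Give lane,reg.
r: 10->gid=2,r8=1  c: 2->tid=1,i&1=0
L=2*4+1=9  i=1*2+0=2

9,2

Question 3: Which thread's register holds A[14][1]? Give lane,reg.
r: 14->gid=6,r8=1  c: 1->tid=0,i&1=1
L=6*4+0=24  i=1*2+1=3

24,3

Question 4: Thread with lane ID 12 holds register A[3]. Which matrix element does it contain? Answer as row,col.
11,1

12: gid=3,tid=0
[3] (3+8,0*2+1) = (11,1)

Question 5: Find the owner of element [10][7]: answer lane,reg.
r=10->g=2,rb=1  c=7->t=3,b0=1
L=2*4+3=11  i=1*2+1=3

11,3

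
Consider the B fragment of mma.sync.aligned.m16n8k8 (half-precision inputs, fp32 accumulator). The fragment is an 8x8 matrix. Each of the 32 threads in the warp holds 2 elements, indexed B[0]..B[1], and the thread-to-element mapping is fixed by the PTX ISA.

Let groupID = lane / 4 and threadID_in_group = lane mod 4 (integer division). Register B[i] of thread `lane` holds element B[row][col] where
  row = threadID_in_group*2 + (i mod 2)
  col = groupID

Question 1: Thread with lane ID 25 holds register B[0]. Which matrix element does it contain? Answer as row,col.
lane 25⇒25/4=6, 25 mod 4=1
i=0  r:2·1+0⇒2  c:6

2,6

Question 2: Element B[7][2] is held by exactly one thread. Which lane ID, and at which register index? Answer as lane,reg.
11,1

c=2->g=2  r=7->t=3,b0=1
L=2*4+3=11  i=1=1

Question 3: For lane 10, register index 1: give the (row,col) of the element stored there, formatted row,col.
L=10->gid=10>>2=2, tid=10&3=2
[1]->row 2·2+1=5  col gid=2

5,2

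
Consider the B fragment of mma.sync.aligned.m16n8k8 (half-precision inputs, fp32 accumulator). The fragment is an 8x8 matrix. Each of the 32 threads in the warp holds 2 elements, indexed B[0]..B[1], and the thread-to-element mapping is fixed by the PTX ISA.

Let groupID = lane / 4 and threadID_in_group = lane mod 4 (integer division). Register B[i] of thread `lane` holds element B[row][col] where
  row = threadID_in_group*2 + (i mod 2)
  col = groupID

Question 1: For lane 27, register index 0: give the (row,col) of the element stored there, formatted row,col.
lane 27→27/4=6, 27 mod 4=3
i=0  r:2·3+0→6  c:6

6,6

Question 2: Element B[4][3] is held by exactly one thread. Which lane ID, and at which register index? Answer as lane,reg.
c=3⇒gr=3  r=4⇒th=2,odd=0
L=3*4+2=14  i=0=0

14,0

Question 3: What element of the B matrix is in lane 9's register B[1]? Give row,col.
9: g=2,t=1
[1] (1*2+1,2) = (3,2)

3,2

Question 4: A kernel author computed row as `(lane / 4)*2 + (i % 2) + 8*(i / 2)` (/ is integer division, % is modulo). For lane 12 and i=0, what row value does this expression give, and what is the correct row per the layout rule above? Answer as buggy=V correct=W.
`(lane / 4)*2 + (i % 2) + 8*(i / 2)`[12,0]=>6
lane 12=>12/4=3, 12 mod 4=0
i=0  r:2·0+0=>0  c:3
row: 6 vs 0

buggy=6 correct=0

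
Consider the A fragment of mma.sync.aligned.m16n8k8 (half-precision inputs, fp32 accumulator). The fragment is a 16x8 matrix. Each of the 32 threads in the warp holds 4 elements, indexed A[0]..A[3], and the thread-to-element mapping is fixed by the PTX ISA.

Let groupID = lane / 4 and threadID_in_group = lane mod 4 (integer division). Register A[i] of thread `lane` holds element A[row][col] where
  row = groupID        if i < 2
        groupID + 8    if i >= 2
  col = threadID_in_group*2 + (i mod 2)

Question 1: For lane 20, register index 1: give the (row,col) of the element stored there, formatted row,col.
5,1

lane 20: gid=5 (20/4), tid=0 (20%4)
i=1: r=5+0=5, c=0*2+1=1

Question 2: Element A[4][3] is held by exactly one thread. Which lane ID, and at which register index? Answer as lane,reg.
17,1

r=4->g=4,rb=0  c=3->t=1,b0=1
L=4*4+1=17  i=0*2+1=1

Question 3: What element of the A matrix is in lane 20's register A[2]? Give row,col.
13,0

20: grp=5,tig=0
[2] (5+8,0*2+0) = (13,0)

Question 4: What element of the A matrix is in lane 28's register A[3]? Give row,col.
L=28->gid=28>>2=7, tid=28&3=0
[3]->row 7+8=15  col 0·2+1=1

15,1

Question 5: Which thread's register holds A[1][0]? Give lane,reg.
4,0

r=1→G=1,rhi=0  c=0→T=0,p=0
L=1*4+0=4  i=0*2+0=0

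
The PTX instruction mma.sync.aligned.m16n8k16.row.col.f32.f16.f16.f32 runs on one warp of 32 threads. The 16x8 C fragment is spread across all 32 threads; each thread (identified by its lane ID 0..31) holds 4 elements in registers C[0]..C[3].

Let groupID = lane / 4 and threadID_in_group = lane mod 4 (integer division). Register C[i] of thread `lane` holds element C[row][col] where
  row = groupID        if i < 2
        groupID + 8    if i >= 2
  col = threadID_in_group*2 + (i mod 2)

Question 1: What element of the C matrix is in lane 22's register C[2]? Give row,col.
13,4

lane 22: gid=5 (22/4), tid=2 (22%4)
i=2: r=5+8=13, c=2*2+0=4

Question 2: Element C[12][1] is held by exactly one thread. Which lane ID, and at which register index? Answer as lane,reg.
16,3

r: 12->gid=4,r8=1  c: 1->tid=0,i&1=1
L=4*4+0=16  i=1*2+1=3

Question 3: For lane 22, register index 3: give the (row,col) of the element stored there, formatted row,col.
lane 22: g=5 (22/4), t=2 (22%4)
i=3: r=5+8=13, c=2*2+1=5

13,5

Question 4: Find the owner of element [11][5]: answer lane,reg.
r=11⇒gr=3,Rb=1  c=5⇒th=2,odd=1
L=3*4+2=14  i=1*2+1=3

14,3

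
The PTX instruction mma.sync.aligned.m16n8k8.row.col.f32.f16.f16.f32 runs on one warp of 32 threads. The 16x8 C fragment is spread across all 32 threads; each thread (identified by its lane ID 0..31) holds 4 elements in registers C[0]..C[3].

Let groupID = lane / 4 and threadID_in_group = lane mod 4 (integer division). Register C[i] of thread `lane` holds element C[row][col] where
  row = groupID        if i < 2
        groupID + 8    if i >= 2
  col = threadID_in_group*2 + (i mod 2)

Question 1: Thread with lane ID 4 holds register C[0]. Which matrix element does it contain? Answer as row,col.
1,0

lane 4: gr=1 (4/4), th=0 (4%4)
i=0: r=1+0=1, c=0*2+0=0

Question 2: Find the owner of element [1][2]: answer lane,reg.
r=1→G=1,rhi=0  c=2→T=1,p=0
L=1*4+1=5  i=0*2+0=0

5,0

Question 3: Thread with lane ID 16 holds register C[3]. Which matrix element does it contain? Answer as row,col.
16: G=4,T=0
[3] (4+8,0*2+1) = (12,1)

12,1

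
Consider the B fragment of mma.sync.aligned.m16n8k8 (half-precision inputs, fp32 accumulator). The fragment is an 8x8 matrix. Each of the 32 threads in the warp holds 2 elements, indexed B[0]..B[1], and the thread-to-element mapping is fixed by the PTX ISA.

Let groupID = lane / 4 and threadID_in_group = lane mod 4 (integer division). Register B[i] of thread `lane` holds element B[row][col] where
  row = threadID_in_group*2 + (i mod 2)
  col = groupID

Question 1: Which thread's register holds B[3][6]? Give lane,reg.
c:6=>grp=6  r:3=>tig=1,lo=1
L=6*4+1=25  i=1=1

25,1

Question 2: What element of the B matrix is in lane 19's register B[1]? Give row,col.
7,4

lane 19⇒19/4=4, 19 mod 4=3
i=1  r:2·3+1⇒7  c:4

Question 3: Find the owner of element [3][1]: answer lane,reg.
c=1→G=1  r=3→T=1,p=1
L=1*4+1=5  i=1=1

5,1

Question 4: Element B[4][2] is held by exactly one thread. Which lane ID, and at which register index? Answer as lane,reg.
10,0

c=2⇒gr=2  r=4⇒th=2,odd=0
L=2*4+2=10  i=0=0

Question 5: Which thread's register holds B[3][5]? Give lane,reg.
21,1

c:5=>grp=5  r:3=>tig=1,lo=1
L=5*4+1=21  i=1=1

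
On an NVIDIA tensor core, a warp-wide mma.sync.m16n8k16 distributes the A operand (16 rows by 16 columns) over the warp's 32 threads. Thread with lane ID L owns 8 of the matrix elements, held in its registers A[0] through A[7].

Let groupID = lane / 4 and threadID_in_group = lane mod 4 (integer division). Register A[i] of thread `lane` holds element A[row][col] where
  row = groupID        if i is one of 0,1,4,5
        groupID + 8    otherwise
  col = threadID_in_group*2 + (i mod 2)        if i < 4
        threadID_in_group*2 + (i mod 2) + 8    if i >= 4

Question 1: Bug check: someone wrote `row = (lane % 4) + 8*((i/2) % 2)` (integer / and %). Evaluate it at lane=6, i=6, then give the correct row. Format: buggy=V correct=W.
`(lane % 4) + 8*((i/2) % 2)`[6,6]⇒10
6: gr=1,th=2
[6] (1+8,2*2+0+8) = (9,12)
row: 10 vs 9

buggy=10 correct=9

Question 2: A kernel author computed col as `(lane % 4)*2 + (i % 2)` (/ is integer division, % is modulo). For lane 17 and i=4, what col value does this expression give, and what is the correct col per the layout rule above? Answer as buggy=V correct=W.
buggy=2 correct=10

`(lane % 4)*2 + (i % 2)`[17,4]→2
L=17→G=17>>2=4, T=17&3=1
[4]→row 4+0=4  col 1·2+0+8=10
col: 2 vs 10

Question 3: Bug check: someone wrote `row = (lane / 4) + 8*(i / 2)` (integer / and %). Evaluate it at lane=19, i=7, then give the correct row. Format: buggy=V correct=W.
buggy=28 correct=12

`(lane / 4) + 8*(i / 2)`[19,7]->28
lane 19: g=4 (19/4), t=3 (19%4)
i=7: r=4+8=12, c=3*2+1+8=15
row: 28 vs 12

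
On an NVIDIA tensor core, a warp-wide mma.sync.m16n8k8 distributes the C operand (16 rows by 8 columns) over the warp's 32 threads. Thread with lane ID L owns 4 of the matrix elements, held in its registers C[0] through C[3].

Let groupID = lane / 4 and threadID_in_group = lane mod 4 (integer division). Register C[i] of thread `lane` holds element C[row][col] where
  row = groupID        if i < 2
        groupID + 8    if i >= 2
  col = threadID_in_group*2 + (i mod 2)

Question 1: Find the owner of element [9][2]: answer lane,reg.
5,2

r: 9->gid=1,r8=1  c: 2->tid=1,i&1=0
L=1*4+1=5  i=1*2+0=2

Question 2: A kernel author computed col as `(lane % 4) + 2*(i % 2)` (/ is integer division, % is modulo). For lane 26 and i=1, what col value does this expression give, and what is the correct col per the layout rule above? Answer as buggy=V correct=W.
`(lane % 4) + 2*(i % 2)`[26,1]⇒4
L=26⇒gr=26>>2=6, th=26&3=2
[1]⇒row 6+0=6  col 2·2+1=5
col: 4 vs 5

buggy=4 correct=5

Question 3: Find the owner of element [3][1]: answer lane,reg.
12,1

r=3->g=3,rb=0  c=1->t=0,b0=1
L=3*4+0=12  i=0*2+1=1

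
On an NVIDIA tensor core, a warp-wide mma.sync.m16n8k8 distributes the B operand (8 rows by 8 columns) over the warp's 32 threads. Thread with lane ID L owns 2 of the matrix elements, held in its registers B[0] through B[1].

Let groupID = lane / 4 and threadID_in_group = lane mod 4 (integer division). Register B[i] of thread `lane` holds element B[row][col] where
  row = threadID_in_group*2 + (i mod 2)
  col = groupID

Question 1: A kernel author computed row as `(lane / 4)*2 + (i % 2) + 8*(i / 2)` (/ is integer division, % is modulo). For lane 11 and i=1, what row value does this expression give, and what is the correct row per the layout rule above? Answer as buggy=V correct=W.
buggy=5 correct=7

`(lane / 4)*2 + (i % 2) + 8*(i / 2)`[11,1]→5
lane 11→11/4=2, 11 mod 4=3
i=1  r:2·3+1→7  c:2
row: 5 vs 7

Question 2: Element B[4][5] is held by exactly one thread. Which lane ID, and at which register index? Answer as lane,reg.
22,0

c: 5->gid=5  r: 4->tid=2,i&1=0
L=5*4+2=22  i=0=0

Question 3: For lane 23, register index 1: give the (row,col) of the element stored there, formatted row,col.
lane 23->23/4=5, 23 mod 4=3
i=1  r:2·3+1->7  c:5

7,5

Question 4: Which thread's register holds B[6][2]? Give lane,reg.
11,0

c=2→G=2  r=6→T=3,p=0
L=2*4+3=11  i=0=0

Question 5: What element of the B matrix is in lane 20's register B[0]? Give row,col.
20: grp=5,tig=0
[0] (0*2+0,5) = (0,5)

0,5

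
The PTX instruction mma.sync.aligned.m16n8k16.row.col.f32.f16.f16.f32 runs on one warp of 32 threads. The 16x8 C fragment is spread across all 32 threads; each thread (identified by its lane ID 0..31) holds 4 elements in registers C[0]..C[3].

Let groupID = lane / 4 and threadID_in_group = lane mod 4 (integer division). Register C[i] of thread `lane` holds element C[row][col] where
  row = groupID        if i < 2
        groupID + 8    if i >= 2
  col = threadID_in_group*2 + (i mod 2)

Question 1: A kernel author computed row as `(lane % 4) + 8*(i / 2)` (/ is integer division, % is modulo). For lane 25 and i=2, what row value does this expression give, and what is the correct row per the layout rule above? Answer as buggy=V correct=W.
buggy=9 correct=14

`(lane % 4) + 8*(i / 2)`[25,2]⇒9
lane 25: gr=6 (25/4), th=1 (25%4)
i=2: r=6+8=14, c=1*2+0=2
row: 9 vs 14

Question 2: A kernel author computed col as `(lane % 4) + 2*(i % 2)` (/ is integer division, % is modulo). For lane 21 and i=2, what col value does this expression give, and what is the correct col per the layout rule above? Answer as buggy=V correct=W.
`(lane % 4) + 2*(i % 2)`[21,2]=>1
lane 21: grp=5 (21/4), tig=1 (21%4)
i=2: r=5+8=13, c=1*2+0=2
col: 1 vs 2

buggy=1 correct=2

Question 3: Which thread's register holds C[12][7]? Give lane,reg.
19,3

r=12⇒gr=4,Rb=1  c=7⇒th=3,odd=1
L=4*4+3=19  i=1*2+1=3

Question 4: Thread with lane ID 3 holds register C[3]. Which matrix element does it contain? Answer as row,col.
3: grp=0,tig=3
[3] (0+8,3*2+1) = (8,7)

8,7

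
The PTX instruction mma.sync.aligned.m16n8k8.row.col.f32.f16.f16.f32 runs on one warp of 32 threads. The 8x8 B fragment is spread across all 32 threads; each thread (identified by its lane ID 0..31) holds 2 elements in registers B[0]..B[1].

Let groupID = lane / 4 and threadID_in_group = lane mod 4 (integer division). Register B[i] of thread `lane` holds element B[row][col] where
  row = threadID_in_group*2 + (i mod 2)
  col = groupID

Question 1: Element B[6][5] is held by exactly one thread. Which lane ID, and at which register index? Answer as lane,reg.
c=5⇒gr=5  r=6⇒th=3,odd=0
L=5*4+3=23  i=0=0

23,0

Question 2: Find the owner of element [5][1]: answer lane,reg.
c: 1->gid=1  r: 5->tid=2,i&1=1
L=1*4+2=6  i=1=1

6,1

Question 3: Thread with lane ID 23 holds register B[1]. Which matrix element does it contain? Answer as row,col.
lane 23=>23/4=5, 23 mod 4=3
i=1  r:2·3+1=>7  c:5

7,5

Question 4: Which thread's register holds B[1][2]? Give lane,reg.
c: 2->gid=2  r: 1->tid=0,i&1=1
L=2*4+0=8  i=1=1

8,1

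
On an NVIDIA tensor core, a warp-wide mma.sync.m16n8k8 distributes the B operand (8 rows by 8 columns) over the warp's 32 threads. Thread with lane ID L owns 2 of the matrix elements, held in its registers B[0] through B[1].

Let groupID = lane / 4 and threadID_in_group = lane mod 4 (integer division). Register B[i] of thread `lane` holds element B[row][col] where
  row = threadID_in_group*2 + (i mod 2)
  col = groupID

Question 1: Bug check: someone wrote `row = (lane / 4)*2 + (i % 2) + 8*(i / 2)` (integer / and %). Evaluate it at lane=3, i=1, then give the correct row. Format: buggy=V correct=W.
`(lane / 4)*2 + (i % 2) + 8*(i / 2)`[3,1]⇒1
lane 3⇒3/4=0, 3 mod 4=3
i=1  r:2·3+1⇒7  c:0
row: 1 vs 7

buggy=1 correct=7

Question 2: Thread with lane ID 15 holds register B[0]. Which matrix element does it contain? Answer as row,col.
6,3

L=15->gid=15>>2=3, tid=15&3=3
[0]->row 3·2+0=6  col gid=3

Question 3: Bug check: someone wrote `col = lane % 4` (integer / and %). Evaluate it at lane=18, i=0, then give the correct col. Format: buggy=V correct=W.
`lane % 4`[18,0]->2
L=18->g=18>>2=4, t=18&3=2
[0]->row 2·2+0=4  col g=4
col: 2 vs 4

buggy=2 correct=4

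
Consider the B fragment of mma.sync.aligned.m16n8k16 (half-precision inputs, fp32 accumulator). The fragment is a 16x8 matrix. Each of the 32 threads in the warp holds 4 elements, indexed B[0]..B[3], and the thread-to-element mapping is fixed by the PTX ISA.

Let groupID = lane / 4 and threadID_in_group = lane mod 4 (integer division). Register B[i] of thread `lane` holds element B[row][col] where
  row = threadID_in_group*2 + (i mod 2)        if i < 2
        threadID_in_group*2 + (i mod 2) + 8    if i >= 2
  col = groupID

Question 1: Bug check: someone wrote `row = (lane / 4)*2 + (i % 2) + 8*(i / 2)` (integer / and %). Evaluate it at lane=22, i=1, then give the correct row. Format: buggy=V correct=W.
buggy=11 correct=5

`(lane / 4)*2 + (i % 2) + 8*(i / 2)`[22,1]=>11
22: grp=5,tig=2
[1] (2*2+1+0,5) = (5,5)
row: 11 vs 5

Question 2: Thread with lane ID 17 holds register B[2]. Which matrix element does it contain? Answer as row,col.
lane 17→17/4=4, 17 mod 4=1
i=2  r:2·1+0+8→10  c:4

10,4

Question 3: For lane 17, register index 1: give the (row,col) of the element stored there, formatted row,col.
17: G=4,T=1
[1] (1*2+1+0,4) = (3,4)

3,4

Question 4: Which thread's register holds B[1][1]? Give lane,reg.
c:1=>grp=1  r:1=>rB=0,tig=0,lo=1
L=1*4+0=4  i=0*2+1=1

4,1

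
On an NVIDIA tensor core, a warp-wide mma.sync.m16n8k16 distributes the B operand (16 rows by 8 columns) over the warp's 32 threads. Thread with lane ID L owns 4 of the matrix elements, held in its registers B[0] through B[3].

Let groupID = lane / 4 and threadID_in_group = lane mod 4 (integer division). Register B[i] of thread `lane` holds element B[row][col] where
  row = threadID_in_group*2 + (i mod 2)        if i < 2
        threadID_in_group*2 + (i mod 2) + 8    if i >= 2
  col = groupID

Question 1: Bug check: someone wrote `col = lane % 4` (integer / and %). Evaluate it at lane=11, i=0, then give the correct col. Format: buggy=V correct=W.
buggy=3 correct=2

`lane % 4`[11,0]->3
lane 11: gid=2 (11/4), tid=3 (11%4)
i=0: r=3*2+0+0=6, c=gid=2
col: 3 vs 2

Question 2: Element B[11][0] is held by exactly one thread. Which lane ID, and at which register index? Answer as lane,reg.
c:0=>grp=0  r:11=>rB=1,tig=1,lo=1
L=0*4+1=1  i=1*2+1=3

1,3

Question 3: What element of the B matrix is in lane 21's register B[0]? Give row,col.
lane 21→21/4=5, 21 mod 4=1
i=0  r:2·1+0+0→2  c:5

2,5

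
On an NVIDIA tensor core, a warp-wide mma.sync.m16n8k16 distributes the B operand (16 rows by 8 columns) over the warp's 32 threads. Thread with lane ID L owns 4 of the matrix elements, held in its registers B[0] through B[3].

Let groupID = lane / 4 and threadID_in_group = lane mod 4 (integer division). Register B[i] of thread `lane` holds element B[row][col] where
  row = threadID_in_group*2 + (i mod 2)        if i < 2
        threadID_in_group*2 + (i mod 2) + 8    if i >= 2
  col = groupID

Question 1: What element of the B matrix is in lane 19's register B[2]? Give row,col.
L=19→G=19>>2=4, T=19&3=3
[2]→row 3·2+0+8=14  col G=4

14,4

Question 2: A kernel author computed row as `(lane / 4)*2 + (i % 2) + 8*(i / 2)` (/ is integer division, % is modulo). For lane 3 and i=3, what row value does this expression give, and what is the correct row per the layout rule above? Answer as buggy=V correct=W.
`(lane / 4)*2 + (i % 2) + 8*(i / 2)`[3,3]→9
lane 3→3/4=0, 3 mod 4=3
i=3  r:2·3+1+8→15  c:0
row: 9 vs 15

buggy=9 correct=15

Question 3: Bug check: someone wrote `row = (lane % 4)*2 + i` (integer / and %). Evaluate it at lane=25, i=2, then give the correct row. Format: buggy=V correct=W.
`(lane % 4)*2 + i`[25,2]=>4
lane 25=>25/4=6, 25 mod 4=1
i=2  r:2·1+0+8=>10  c:6
row: 4 vs 10

buggy=4 correct=10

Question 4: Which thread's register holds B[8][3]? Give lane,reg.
12,2

c:3=>grp=3  r:8=>rB=1,tig=0,lo=0
L=3*4+0=12  i=1*2+0=2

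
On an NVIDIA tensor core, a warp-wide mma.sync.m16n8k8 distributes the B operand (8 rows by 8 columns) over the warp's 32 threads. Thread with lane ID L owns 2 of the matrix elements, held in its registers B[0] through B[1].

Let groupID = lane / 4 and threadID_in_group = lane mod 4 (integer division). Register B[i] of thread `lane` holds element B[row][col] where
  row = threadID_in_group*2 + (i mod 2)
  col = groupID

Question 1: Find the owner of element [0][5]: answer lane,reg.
c=5->g=5  r=0->t=0,b0=0
L=5*4+0=20  i=0=0

20,0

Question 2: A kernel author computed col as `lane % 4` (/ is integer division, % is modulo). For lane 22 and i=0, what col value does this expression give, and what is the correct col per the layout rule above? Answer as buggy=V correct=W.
`lane % 4`[22,0]⇒2
L=22⇒gr=22>>2=5, th=22&3=2
[0]⇒row 2·2+0=4  col gr=5
col: 2 vs 5

buggy=2 correct=5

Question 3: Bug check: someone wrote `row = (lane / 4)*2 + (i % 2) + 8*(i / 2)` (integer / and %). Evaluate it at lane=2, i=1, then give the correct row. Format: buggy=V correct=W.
buggy=1 correct=5

`(lane / 4)*2 + (i % 2) + 8*(i / 2)`[2,1]⇒1
L=2⇒gr=2>>2=0, th=2&3=2
[1]⇒row 2·2+1=5  col gr=0
row: 1 vs 5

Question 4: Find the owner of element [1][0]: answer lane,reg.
0,1

c=0→G=0  r=1→T=0,p=1
L=0*4+0=0  i=1=1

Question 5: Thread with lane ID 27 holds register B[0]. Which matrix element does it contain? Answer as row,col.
6,6

L=27->gid=27>>2=6, tid=27&3=3
[0]->row 3·2+0=6  col gid=6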